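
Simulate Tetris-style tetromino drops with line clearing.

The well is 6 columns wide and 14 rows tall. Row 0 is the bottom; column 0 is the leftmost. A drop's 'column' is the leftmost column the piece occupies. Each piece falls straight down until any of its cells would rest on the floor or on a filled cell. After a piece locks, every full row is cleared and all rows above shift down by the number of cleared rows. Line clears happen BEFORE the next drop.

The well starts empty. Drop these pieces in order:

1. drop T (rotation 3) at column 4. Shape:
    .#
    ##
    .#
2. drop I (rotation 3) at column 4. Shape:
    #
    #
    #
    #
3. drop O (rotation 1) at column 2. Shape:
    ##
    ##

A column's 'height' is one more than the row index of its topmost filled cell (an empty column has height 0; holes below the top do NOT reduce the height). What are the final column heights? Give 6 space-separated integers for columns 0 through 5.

Answer: 0 0 2 2 6 3

Derivation:
Drop 1: T rot3 at col 4 lands with bottom-row=0; cleared 0 line(s) (total 0); column heights now [0 0 0 0 2 3], max=3
Drop 2: I rot3 at col 4 lands with bottom-row=2; cleared 0 line(s) (total 0); column heights now [0 0 0 0 6 3], max=6
Drop 3: O rot1 at col 2 lands with bottom-row=0; cleared 0 line(s) (total 0); column heights now [0 0 2 2 6 3], max=6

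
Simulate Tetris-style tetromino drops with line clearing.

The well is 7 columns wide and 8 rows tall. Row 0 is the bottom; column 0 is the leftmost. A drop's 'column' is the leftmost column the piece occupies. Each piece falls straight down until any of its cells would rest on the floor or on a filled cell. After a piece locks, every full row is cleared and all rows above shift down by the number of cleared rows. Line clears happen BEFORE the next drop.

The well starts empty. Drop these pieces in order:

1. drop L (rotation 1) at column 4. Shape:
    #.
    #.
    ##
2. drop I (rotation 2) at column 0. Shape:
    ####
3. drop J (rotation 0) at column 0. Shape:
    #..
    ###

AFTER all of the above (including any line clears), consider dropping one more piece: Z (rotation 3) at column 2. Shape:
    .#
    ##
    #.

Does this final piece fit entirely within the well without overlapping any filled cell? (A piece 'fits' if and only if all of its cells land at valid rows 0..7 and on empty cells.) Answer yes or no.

Drop 1: L rot1 at col 4 lands with bottom-row=0; cleared 0 line(s) (total 0); column heights now [0 0 0 0 3 1 0], max=3
Drop 2: I rot2 at col 0 lands with bottom-row=0; cleared 0 line(s) (total 0); column heights now [1 1 1 1 3 1 0], max=3
Drop 3: J rot0 at col 0 lands with bottom-row=1; cleared 0 line(s) (total 0); column heights now [3 2 2 1 3 1 0], max=3
Test piece Z rot3 at col 2 (width 2): heights before test = [3 2 2 1 3 1 0]; fits = True

Answer: yes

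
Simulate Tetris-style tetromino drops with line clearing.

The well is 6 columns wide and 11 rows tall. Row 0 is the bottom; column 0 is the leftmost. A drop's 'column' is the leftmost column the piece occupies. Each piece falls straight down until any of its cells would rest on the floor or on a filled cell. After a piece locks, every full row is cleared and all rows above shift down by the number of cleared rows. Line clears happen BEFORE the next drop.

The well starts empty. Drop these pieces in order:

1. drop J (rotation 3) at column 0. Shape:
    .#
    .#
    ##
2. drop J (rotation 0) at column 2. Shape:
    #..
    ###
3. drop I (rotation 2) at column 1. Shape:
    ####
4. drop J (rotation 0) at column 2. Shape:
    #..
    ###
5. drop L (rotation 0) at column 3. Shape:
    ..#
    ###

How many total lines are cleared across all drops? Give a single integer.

Answer: 0

Derivation:
Drop 1: J rot3 at col 0 lands with bottom-row=0; cleared 0 line(s) (total 0); column heights now [1 3 0 0 0 0], max=3
Drop 2: J rot0 at col 2 lands with bottom-row=0; cleared 0 line(s) (total 0); column heights now [1 3 2 1 1 0], max=3
Drop 3: I rot2 at col 1 lands with bottom-row=3; cleared 0 line(s) (total 0); column heights now [1 4 4 4 4 0], max=4
Drop 4: J rot0 at col 2 lands with bottom-row=4; cleared 0 line(s) (total 0); column heights now [1 4 6 5 5 0], max=6
Drop 5: L rot0 at col 3 lands with bottom-row=5; cleared 0 line(s) (total 0); column heights now [1 4 6 6 6 7], max=7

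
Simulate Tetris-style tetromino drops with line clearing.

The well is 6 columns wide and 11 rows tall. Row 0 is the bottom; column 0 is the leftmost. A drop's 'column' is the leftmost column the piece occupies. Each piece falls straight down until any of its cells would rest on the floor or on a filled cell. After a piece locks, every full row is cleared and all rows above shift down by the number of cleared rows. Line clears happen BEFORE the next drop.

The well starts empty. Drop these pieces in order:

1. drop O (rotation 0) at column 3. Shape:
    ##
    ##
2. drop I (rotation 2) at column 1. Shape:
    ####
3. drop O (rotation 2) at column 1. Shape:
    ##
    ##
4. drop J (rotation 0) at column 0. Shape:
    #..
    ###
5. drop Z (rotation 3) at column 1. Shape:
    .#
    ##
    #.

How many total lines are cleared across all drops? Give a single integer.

Answer: 0

Derivation:
Drop 1: O rot0 at col 3 lands with bottom-row=0; cleared 0 line(s) (total 0); column heights now [0 0 0 2 2 0], max=2
Drop 2: I rot2 at col 1 lands with bottom-row=2; cleared 0 line(s) (total 0); column heights now [0 3 3 3 3 0], max=3
Drop 3: O rot2 at col 1 lands with bottom-row=3; cleared 0 line(s) (total 0); column heights now [0 5 5 3 3 0], max=5
Drop 4: J rot0 at col 0 lands with bottom-row=5; cleared 0 line(s) (total 0); column heights now [7 6 6 3 3 0], max=7
Drop 5: Z rot3 at col 1 lands with bottom-row=6; cleared 0 line(s) (total 0); column heights now [7 8 9 3 3 0], max=9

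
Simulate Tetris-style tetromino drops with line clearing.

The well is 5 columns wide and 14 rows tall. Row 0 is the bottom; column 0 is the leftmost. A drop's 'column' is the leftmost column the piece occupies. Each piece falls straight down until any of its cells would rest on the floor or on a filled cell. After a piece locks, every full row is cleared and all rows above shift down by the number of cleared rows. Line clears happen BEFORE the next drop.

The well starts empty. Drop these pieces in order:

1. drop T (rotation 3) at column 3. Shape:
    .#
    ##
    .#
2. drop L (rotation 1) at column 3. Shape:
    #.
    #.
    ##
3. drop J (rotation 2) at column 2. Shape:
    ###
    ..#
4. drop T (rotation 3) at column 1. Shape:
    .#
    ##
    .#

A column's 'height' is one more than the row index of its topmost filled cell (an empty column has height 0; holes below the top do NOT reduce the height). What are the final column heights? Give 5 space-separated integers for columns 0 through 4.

Answer: 0 9 10 7 7

Derivation:
Drop 1: T rot3 at col 3 lands with bottom-row=0; cleared 0 line(s) (total 0); column heights now [0 0 0 2 3], max=3
Drop 2: L rot1 at col 3 lands with bottom-row=3; cleared 0 line(s) (total 0); column heights now [0 0 0 6 4], max=6
Drop 3: J rot2 at col 2 lands with bottom-row=5; cleared 0 line(s) (total 0); column heights now [0 0 7 7 7], max=7
Drop 4: T rot3 at col 1 lands with bottom-row=7; cleared 0 line(s) (total 0); column heights now [0 9 10 7 7], max=10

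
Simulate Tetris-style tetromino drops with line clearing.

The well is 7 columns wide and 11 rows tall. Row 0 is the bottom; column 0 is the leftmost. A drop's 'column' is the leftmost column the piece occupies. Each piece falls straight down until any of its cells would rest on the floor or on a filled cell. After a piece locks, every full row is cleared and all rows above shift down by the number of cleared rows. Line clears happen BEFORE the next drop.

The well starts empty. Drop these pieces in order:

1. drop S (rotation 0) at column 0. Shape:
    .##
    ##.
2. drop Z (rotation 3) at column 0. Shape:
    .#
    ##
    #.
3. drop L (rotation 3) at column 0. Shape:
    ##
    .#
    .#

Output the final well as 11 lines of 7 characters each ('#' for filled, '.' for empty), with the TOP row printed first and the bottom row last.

Drop 1: S rot0 at col 0 lands with bottom-row=0; cleared 0 line(s) (total 0); column heights now [1 2 2 0 0 0 0], max=2
Drop 2: Z rot3 at col 0 lands with bottom-row=1; cleared 0 line(s) (total 0); column heights now [3 4 2 0 0 0 0], max=4
Drop 3: L rot3 at col 0 lands with bottom-row=4; cleared 0 line(s) (total 0); column heights now [7 7 2 0 0 0 0], max=7

Answer: .......
.......
.......
.......
##.....
.#.....
.#.....
.#.....
##.....
###....
##.....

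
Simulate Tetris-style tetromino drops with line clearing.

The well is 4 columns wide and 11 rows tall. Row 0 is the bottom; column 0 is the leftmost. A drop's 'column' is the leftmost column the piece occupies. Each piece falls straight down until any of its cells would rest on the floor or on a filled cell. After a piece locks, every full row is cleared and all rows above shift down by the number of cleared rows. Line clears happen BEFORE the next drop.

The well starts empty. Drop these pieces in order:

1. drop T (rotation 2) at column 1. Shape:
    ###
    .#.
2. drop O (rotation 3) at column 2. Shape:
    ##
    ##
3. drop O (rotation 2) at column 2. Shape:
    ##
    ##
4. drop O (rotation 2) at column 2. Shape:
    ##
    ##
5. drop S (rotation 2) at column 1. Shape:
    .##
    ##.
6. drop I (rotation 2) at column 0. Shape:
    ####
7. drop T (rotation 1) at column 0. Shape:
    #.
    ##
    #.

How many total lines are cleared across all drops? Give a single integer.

Answer: 2

Derivation:
Drop 1: T rot2 at col 1 lands with bottom-row=0; cleared 0 line(s) (total 0); column heights now [0 2 2 2], max=2
Drop 2: O rot3 at col 2 lands with bottom-row=2; cleared 0 line(s) (total 0); column heights now [0 2 4 4], max=4
Drop 3: O rot2 at col 2 lands with bottom-row=4; cleared 0 line(s) (total 0); column heights now [0 2 6 6], max=6
Drop 4: O rot2 at col 2 lands with bottom-row=6; cleared 0 line(s) (total 0); column heights now [0 2 8 8], max=8
Drop 5: S rot2 at col 1 lands with bottom-row=8; cleared 0 line(s) (total 0); column heights now [0 9 10 10], max=10
Drop 6: I rot2 at col 0 lands with bottom-row=10; cleared 1 line(s) (total 1); column heights now [0 9 10 10], max=10
Drop 7: T rot1 at col 0 lands with bottom-row=8; cleared 1 line(s) (total 2); column heights now [10 9 9 8], max=10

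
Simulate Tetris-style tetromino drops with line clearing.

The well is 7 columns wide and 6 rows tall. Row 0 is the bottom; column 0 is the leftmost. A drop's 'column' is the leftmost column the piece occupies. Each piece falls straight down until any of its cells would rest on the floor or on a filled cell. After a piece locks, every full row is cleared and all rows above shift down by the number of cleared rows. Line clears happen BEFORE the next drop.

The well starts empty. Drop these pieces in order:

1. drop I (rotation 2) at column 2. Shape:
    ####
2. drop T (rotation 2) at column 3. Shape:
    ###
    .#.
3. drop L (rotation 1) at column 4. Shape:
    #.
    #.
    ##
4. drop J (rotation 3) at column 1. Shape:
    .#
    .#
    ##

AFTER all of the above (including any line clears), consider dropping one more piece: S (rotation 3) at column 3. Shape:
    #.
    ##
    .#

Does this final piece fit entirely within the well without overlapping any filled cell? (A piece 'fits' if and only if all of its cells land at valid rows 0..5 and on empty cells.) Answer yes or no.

Drop 1: I rot2 at col 2 lands with bottom-row=0; cleared 0 line(s) (total 0); column heights now [0 0 1 1 1 1 0], max=1
Drop 2: T rot2 at col 3 lands with bottom-row=1; cleared 0 line(s) (total 0); column heights now [0 0 1 3 3 3 0], max=3
Drop 3: L rot1 at col 4 lands with bottom-row=3; cleared 0 line(s) (total 0); column heights now [0 0 1 3 6 4 0], max=6
Drop 4: J rot3 at col 1 lands with bottom-row=1; cleared 0 line(s) (total 0); column heights now [0 2 4 3 6 4 0], max=6
Test piece S rot3 at col 3 (width 2): heights before test = [0 2 4 3 6 4 0]; fits = False

Answer: no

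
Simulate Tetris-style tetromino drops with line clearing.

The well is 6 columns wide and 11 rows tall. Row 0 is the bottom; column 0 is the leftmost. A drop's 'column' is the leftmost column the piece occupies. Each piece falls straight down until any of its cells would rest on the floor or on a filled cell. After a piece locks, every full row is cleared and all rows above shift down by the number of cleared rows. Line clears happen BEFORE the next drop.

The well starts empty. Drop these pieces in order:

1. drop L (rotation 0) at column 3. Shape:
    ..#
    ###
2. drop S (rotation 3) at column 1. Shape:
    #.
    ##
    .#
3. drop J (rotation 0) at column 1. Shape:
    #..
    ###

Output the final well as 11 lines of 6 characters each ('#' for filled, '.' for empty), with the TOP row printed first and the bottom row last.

Answer: ......
......
......
......
......
......
.#....
.###..
.#....
.##..#
..####

Derivation:
Drop 1: L rot0 at col 3 lands with bottom-row=0; cleared 0 line(s) (total 0); column heights now [0 0 0 1 1 2], max=2
Drop 2: S rot3 at col 1 lands with bottom-row=0; cleared 0 line(s) (total 0); column heights now [0 3 2 1 1 2], max=3
Drop 3: J rot0 at col 1 lands with bottom-row=3; cleared 0 line(s) (total 0); column heights now [0 5 4 4 1 2], max=5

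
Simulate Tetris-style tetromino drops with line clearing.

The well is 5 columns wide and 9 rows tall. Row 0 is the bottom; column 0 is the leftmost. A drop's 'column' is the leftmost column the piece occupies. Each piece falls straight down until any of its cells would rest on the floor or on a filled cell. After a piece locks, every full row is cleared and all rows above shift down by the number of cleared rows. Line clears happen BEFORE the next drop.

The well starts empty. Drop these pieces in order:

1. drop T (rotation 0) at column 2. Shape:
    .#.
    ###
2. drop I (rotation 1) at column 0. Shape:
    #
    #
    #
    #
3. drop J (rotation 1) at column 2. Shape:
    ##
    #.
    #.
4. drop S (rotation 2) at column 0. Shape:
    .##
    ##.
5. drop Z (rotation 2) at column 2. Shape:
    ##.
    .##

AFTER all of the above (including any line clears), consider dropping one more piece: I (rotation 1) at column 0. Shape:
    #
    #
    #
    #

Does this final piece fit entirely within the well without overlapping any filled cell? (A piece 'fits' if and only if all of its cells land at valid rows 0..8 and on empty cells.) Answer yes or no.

Answer: yes

Derivation:
Drop 1: T rot0 at col 2 lands with bottom-row=0; cleared 0 line(s) (total 0); column heights now [0 0 1 2 1], max=2
Drop 2: I rot1 at col 0 lands with bottom-row=0; cleared 0 line(s) (total 0); column heights now [4 0 1 2 1], max=4
Drop 3: J rot1 at col 2 lands with bottom-row=1; cleared 0 line(s) (total 0); column heights now [4 0 4 4 1], max=4
Drop 4: S rot2 at col 0 lands with bottom-row=4; cleared 0 line(s) (total 0); column heights now [5 6 6 4 1], max=6
Drop 5: Z rot2 at col 2 lands with bottom-row=5; cleared 0 line(s) (total 0); column heights now [5 6 7 7 6], max=7
Test piece I rot1 at col 0 (width 1): heights before test = [5 6 7 7 6]; fits = True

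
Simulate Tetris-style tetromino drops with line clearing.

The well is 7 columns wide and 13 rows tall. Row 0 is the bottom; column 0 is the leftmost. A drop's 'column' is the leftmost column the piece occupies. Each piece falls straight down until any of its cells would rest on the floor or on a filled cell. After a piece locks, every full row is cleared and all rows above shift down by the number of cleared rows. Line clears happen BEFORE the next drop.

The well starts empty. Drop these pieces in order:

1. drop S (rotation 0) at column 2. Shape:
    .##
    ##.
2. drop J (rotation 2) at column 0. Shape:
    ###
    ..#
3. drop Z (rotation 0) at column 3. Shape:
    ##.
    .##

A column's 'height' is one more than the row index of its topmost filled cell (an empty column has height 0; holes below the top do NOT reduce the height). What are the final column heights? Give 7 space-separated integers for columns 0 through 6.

Answer: 3 3 3 4 4 3 0

Derivation:
Drop 1: S rot0 at col 2 lands with bottom-row=0; cleared 0 line(s) (total 0); column heights now [0 0 1 2 2 0 0], max=2
Drop 2: J rot2 at col 0 lands with bottom-row=1; cleared 0 line(s) (total 0); column heights now [3 3 3 2 2 0 0], max=3
Drop 3: Z rot0 at col 3 lands with bottom-row=2; cleared 0 line(s) (total 0); column heights now [3 3 3 4 4 3 0], max=4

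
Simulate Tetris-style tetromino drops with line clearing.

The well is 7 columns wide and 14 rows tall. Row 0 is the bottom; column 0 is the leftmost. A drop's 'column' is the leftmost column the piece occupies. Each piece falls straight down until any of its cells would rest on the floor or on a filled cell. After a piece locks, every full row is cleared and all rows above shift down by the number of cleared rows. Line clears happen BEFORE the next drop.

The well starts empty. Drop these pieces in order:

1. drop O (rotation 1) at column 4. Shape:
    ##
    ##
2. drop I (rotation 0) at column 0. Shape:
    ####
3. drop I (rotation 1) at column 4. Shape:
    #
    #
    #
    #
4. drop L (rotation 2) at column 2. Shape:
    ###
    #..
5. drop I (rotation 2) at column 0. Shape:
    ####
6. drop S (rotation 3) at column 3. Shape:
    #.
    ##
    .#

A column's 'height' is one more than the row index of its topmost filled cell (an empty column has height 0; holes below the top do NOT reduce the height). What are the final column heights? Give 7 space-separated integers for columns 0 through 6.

Answer: 8 8 8 10 9 2 0

Derivation:
Drop 1: O rot1 at col 4 lands with bottom-row=0; cleared 0 line(s) (total 0); column heights now [0 0 0 0 2 2 0], max=2
Drop 2: I rot0 at col 0 lands with bottom-row=0; cleared 0 line(s) (total 0); column heights now [1 1 1 1 2 2 0], max=2
Drop 3: I rot1 at col 4 lands with bottom-row=2; cleared 0 line(s) (total 0); column heights now [1 1 1 1 6 2 0], max=6
Drop 4: L rot2 at col 2 lands with bottom-row=5; cleared 0 line(s) (total 0); column heights now [1 1 7 7 7 2 0], max=7
Drop 5: I rot2 at col 0 lands with bottom-row=7; cleared 0 line(s) (total 0); column heights now [8 8 8 8 7 2 0], max=8
Drop 6: S rot3 at col 3 lands with bottom-row=7; cleared 0 line(s) (total 0); column heights now [8 8 8 10 9 2 0], max=10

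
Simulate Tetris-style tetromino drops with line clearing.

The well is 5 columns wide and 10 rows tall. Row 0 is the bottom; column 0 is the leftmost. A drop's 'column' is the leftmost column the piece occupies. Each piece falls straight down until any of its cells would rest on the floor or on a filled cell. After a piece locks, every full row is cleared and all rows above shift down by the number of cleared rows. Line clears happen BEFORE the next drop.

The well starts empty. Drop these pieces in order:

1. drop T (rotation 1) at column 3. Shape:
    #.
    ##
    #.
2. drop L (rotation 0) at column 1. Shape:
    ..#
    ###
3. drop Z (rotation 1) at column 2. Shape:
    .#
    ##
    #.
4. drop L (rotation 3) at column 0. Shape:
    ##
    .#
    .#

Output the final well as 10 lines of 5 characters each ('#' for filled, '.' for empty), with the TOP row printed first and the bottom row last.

Answer: .....
.....
.....
##.#.
.###.
.###.
.###.
...#.
...##
...#.

Derivation:
Drop 1: T rot1 at col 3 lands with bottom-row=0; cleared 0 line(s) (total 0); column heights now [0 0 0 3 2], max=3
Drop 2: L rot0 at col 1 lands with bottom-row=3; cleared 0 line(s) (total 0); column heights now [0 4 4 5 2], max=5
Drop 3: Z rot1 at col 2 lands with bottom-row=4; cleared 0 line(s) (total 0); column heights now [0 4 6 7 2], max=7
Drop 4: L rot3 at col 0 lands with bottom-row=4; cleared 0 line(s) (total 0); column heights now [7 7 6 7 2], max=7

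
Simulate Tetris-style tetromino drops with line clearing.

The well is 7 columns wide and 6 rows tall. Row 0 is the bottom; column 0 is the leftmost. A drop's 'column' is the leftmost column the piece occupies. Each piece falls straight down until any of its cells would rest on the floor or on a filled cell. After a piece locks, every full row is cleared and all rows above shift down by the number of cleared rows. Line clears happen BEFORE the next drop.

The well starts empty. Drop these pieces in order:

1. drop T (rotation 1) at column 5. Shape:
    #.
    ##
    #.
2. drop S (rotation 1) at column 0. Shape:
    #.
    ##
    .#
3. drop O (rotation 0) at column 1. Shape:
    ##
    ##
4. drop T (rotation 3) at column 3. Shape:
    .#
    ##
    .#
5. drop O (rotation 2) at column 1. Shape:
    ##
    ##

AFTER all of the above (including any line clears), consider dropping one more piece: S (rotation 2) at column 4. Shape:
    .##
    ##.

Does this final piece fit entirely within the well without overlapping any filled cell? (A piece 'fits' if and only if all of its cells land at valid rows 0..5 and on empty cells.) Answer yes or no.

Answer: yes

Derivation:
Drop 1: T rot1 at col 5 lands with bottom-row=0; cleared 0 line(s) (total 0); column heights now [0 0 0 0 0 3 2], max=3
Drop 2: S rot1 at col 0 lands with bottom-row=0; cleared 0 line(s) (total 0); column heights now [3 2 0 0 0 3 2], max=3
Drop 3: O rot0 at col 1 lands with bottom-row=2; cleared 0 line(s) (total 0); column heights now [3 4 4 0 0 3 2], max=4
Drop 4: T rot3 at col 3 lands with bottom-row=0; cleared 0 line(s) (total 0); column heights now [3 4 4 2 3 3 2], max=4
Drop 5: O rot2 at col 1 lands with bottom-row=4; cleared 0 line(s) (total 0); column heights now [3 6 6 2 3 3 2], max=6
Test piece S rot2 at col 4 (width 3): heights before test = [3 6 6 2 3 3 2]; fits = True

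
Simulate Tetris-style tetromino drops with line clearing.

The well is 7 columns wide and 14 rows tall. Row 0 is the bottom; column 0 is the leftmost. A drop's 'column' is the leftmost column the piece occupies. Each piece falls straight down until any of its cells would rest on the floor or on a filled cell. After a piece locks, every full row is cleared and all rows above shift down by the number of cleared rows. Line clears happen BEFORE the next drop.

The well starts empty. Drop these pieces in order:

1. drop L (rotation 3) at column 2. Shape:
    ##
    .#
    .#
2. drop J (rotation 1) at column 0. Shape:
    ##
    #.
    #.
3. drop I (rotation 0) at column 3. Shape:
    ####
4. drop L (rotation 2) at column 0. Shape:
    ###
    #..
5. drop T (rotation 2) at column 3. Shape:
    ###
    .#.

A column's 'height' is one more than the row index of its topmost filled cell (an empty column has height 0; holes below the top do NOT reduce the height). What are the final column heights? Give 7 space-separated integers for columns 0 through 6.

Answer: 5 5 5 6 6 6 4

Derivation:
Drop 1: L rot3 at col 2 lands with bottom-row=0; cleared 0 line(s) (total 0); column heights now [0 0 3 3 0 0 0], max=3
Drop 2: J rot1 at col 0 lands with bottom-row=0; cleared 0 line(s) (total 0); column heights now [3 3 3 3 0 0 0], max=3
Drop 3: I rot0 at col 3 lands with bottom-row=3; cleared 0 line(s) (total 0); column heights now [3 3 3 4 4 4 4], max=4
Drop 4: L rot2 at col 0 lands with bottom-row=3; cleared 0 line(s) (total 0); column heights now [5 5 5 4 4 4 4], max=5
Drop 5: T rot2 at col 3 lands with bottom-row=4; cleared 0 line(s) (total 0); column heights now [5 5 5 6 6 6 4], max=6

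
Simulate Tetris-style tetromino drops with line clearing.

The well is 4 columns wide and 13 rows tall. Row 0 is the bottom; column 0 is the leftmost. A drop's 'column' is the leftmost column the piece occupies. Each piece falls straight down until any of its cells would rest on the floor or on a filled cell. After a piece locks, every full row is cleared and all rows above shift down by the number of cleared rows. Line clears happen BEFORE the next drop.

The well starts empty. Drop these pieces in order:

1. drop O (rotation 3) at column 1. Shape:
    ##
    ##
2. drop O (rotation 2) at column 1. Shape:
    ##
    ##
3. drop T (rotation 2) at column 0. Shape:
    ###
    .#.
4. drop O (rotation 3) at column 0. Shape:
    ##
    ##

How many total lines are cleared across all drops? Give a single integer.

Answer: 0

Derivation:
Drop 1: O rot3 at col 1 lands with bottom-row=0; cleared 0 line(s) (total 0); column heights now [0 2 2 0], max=2
Drop 2: O rot2 at col 1 lands with bottom-row=2; cleared 0 line(s) (total 0); column heights now [0 4 4 0], max=4
Drop 3: T rot2 at col 0 lands with bottom-row=4; cleared 0 line(s) (total 0); column heights now [6 6 6 0], max=6
Drop 4: O rot3 at col 0 lands with bottom-row=6; cleared 0 line(s) (total 0); column heights now [8 8 6 0], max=8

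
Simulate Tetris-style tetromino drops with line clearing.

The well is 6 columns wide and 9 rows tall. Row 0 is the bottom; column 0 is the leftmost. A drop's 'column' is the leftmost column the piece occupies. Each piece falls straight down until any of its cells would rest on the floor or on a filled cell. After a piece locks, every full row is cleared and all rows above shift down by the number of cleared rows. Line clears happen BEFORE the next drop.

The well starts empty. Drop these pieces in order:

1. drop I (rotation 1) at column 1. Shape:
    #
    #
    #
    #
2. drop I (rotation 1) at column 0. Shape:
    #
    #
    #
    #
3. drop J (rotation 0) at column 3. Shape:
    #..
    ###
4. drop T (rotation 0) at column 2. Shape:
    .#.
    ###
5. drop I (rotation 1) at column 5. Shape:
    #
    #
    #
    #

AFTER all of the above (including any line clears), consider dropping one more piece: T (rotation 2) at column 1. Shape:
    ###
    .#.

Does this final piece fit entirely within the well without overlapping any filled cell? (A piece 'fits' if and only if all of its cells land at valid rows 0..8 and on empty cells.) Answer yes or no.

Drop 1: I rot1 at col 1 lands with bottom-row=0; cleared 0 line(s) (total 0); column heights now [0 4 0 0 0 0], max=4
Drop 2: I rot1 at col 0 lands with bottom-row=0; cleared 0 line(s) (total 0); column heights now [4 4 0 0 0 0], max=4
Drop 3: J rot0 at col 3 lands with bottom-row=0; cleared 0 line(s) (total 0); column heights now [4 4 0 2 1 1], max=4
Drop 4: T rot0 at col 2 lands with bottom-row=2; cleared 0 line(s) (total 0); column heights now [4 4 3 4 3 1], max=4
Drop 5: I rot1 at col 5 lands with bottom-row=1; cleared 1 line(s) (total 1); column heights now [3 3 0 3 1 4], max=4
Test piece T rot2 at col 1 (width 3): heights before test = [3 3 0 3 1 4]; fits = True

Answer: yes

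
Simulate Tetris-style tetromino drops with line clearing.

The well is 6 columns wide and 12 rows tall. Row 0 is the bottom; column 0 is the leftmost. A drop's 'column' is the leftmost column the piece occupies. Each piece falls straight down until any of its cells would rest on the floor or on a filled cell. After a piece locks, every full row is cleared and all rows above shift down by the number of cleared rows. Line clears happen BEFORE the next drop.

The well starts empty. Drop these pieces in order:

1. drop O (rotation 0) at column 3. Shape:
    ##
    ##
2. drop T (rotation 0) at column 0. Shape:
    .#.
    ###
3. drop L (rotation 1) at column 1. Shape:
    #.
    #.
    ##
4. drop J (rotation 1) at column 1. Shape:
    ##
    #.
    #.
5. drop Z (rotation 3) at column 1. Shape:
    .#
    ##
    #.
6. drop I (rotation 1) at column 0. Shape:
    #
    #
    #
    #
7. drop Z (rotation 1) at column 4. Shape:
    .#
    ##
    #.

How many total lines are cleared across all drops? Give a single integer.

Drop 1: O rot0 at col 3 lands with bottom-row=0; cleared 0 line(s) (total 0); column heights now [0 0 0 2 2 0], max=2
Drop 2: T rot0 at col 0 lands with bottom-row=0; cleared 0 line(s) (total 0); column heights now [1 2 1 2 2 0], max=2
Drop 3: L rot1 at col 1 lands with bottom-row=2; cleared 0 line(s) (total 0); column heights now [1 5 3 2 2 0], max=5
Drop 4: J rot1 at col 1 lands with bottom-row=5; cleared 0 line(s) (total 0); column heights now [1 8 8 2 2 0], max=8
Drop 5: Z rot3 at col 1 lands with bottom-row=8; cleared 0 line(s) (total 0); column heights now [1 10 11 2 2 0], max=11
Drop 6: I rot1 at col 0 lands with bottom-row=1; cleared 0 line(s) (total 0); column heights now [5 10 11 2 2 0], max=11
Drop 7: Z rot1 at col 4 lands with bottom-row=2; cleared 0 line(s) (total 0); column heights now [5 10 11 2 4 5], max=11

Answer: 0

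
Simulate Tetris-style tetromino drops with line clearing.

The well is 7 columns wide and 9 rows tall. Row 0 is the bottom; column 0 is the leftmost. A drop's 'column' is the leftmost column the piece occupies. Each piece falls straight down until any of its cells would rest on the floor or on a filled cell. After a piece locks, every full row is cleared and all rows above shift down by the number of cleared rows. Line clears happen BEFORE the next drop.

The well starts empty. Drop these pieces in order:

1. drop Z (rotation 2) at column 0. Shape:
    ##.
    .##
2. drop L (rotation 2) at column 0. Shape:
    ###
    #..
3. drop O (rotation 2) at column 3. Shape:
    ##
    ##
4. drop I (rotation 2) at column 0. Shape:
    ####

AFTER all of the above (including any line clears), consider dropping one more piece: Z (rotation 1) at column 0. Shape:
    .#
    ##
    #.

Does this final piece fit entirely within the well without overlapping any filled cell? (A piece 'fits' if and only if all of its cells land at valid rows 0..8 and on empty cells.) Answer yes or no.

Drop 1: Z rot2 at col 0 lands with bottom-row=0; cleared 0 line(s) (total 0); column heights now [2 2 1 0 0 0 0], max=2
Drop 2: L rot2 at col 0 lands with bottom-row=2; cleared 0 line(s) (total 0); column heights now [4 4 4 0 0 0 0], max=4
Drop 3: O rot2 at col 3 lands with bottom-row=0; cleared 0 line(s) (total 0); column heights now [4 4 4 2 2 0 0], max=4
Drop 4: I rot2 at col 0 lands with bottom-row=4; cleared 0 line(s) (total 0); column heights now [5 5 5 5 2 0 0], max=5
Test piece Z rot1 at col 0 (width 2): heights before test = [5 5 5 5 2 0 0]; fits = True

Answer: yes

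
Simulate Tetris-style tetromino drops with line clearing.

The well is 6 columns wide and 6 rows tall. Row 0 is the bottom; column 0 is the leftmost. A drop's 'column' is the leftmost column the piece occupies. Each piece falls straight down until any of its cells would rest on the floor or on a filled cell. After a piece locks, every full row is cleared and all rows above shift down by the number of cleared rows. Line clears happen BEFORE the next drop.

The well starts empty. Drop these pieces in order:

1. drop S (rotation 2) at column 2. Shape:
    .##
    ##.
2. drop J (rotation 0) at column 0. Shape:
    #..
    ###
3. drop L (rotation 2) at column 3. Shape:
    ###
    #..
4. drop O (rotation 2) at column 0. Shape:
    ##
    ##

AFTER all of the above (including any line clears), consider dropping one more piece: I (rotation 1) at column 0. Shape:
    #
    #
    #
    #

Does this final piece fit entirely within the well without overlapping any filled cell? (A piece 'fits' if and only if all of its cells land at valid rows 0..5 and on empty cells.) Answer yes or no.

Answer: no

Derivation:
Drop 1: S rot2 at col 2 lands with bottom-row=0; cleared 0 line(s) (total 0); column heights now [0 0 1 2 2 0], max=2
Drop 2: J rot0 at col 0 lands with bottom-row=1; cleared 0 line(s) (total 0); column heights now [3 2 2 2 2 0], max=3
Drop 3: L rot2 at col 3 lands with bottom-row=2; cleared 0 line(s) (total 0); column heights now [3 2 2 4 4 4], max=4
Drop 4: O rot2 at col 0 lands with bottom-row=3; cleared 0 line(s) (total 0); column heights now [5 5 2 4 4 4], max=5
Test piece I rot1 at col 0 (width 1): heights before test = [5 5 2 4 4 4]; fits = False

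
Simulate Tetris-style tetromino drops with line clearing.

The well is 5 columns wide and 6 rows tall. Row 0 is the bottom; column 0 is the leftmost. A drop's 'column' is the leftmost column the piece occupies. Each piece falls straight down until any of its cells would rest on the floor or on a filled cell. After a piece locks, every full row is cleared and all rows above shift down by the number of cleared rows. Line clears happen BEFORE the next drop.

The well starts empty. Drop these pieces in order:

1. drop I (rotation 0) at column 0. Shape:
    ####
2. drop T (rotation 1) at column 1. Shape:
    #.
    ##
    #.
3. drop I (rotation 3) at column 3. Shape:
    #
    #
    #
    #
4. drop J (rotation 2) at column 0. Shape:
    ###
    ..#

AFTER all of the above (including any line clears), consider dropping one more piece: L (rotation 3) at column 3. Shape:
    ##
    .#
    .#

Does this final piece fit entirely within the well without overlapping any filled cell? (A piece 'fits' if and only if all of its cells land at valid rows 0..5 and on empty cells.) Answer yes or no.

Drop 1: I rot0 at col 0 lands with bottom-row=0; cleared 0 line(s) (total 0); column heights now [1 1 1 1 0], max=1
Drop 2: T rot1 at col 1 lands with bottom-row=1; cleared 0 line(s) (total 0); column heights now [1 4 3 1 0], max=4
Drop 3: I rot3 at col 3 lands with bottom-row=1; cleared 0 line(s) (total 0); column heights now [1 4 3 5 0], max=5
Drop 4: J rot2 at col 0 lands with bottom-row=3; cleared 0 line(s) (total 0); column heights now [5 5 5 5 0], max=5
Test piece L rot3 at col 3 (width 2): heights before test = [5 5 5 5 0]; fits = True

Answer: yes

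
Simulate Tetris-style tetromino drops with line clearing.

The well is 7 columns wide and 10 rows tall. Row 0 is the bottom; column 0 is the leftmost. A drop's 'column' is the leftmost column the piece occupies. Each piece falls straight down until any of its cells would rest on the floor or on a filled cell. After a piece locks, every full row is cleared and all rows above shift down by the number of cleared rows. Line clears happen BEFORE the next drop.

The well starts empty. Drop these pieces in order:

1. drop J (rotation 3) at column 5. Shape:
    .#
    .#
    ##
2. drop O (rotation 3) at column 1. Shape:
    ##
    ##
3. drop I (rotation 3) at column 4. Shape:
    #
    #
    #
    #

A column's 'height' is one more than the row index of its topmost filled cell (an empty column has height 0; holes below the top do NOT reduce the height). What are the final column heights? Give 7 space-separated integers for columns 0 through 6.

Drop 1: J rot3 at col 5 lands with bottom-row=0; cleared 0 line(s) (total 0); column heights now [0 0 0 0 0 1 3], max=3
Drop 2: O rot3 at col 1 lands with bottom-row=0; cleared 0 line(s) (total 0); column heights now [0 2 2 0 0 1 3], max=3
Drop 3: I rot3 at col 4 lands with bottom-row=0; cleared 0 line(s) (total 0); column heights now [0 2 2 0 4 1 3], max=4

Answer: 0 2 2 0 4 1 3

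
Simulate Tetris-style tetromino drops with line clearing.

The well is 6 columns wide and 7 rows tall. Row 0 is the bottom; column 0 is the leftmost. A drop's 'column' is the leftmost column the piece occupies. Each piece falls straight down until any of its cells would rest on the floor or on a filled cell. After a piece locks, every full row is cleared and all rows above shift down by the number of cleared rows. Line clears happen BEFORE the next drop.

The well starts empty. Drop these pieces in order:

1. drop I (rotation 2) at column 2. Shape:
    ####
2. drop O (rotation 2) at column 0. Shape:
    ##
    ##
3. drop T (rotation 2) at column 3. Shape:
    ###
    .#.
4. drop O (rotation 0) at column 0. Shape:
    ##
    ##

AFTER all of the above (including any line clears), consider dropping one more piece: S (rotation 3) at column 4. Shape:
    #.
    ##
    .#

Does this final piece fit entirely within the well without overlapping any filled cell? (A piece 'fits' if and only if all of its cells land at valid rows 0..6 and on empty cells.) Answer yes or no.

Answer: yes

Derivation:
Drop 1: I rot2 at col 2 lands with bottom-row=0; cleared 0 line(s) (total 0); column heights now [0 0 1 1 1 1], max=1
Drop 2: O rot2 at col 0 lands with bottom-row=0; cleared 1 line(s) (total 1); column heights now [1 1 0 0 0 0], max=1
Drop 3: T rot2 at col 3 lands with bottom-row=0; cleared 0 line(s) (total 1); column heights now [1 1 0 2 2 2], max=2
Drop 4: O rot0 at col 0 lands with bottom-row=1; cleared 0 line(s) (total 1); column heights now [3 3 0 2 2 2], max=3
Test piece S rot3 at col 4 (width 2): heights before test = [3 3 0 2 2 2]; fits = True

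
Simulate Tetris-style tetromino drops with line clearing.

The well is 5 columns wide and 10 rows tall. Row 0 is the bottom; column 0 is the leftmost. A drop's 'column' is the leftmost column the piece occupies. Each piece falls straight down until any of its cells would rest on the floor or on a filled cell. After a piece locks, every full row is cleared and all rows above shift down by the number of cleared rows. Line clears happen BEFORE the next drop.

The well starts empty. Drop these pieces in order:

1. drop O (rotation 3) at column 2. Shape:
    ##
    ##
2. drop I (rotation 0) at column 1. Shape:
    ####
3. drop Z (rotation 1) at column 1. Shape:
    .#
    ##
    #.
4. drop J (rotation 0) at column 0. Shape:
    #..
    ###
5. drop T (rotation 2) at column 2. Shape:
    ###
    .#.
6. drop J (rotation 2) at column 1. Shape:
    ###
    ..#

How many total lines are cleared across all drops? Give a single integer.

Drop 1: O rot3 at col 2 lands with bottom-row=0; cleared 0 line(s) (total 0); column heights now [0 0 2 2 0], max=2
Drop 2: I rot0 at col 1 lands with bottom-row=2; cleared 0 line(s) (total 0); column heights now [0 3 3 3 3], max=3
Drop 3: Z rot1 at col 1 lands with bottom-row=3; cleared 0 line(s) (total 0); column heights now [0 5 6 3 3], max=6
Drop 4: J rot0 at col 0 lands with bottom-row=6; cleared 0 line(s) (total 0); column heights now [8 7 7 3 3], max=8
Drop 5: T rot2 at col 2 lands with bottom-row=6; cleared 0 line(s) (total 0); column heights now [8 7 8 8 8], max=8
Drop 6: J rot2 at col 1 lands with bottom-row=8; cleared 0 line(s) (total 0); column heights now [8 10 10 10 8], max=10

Answer: 0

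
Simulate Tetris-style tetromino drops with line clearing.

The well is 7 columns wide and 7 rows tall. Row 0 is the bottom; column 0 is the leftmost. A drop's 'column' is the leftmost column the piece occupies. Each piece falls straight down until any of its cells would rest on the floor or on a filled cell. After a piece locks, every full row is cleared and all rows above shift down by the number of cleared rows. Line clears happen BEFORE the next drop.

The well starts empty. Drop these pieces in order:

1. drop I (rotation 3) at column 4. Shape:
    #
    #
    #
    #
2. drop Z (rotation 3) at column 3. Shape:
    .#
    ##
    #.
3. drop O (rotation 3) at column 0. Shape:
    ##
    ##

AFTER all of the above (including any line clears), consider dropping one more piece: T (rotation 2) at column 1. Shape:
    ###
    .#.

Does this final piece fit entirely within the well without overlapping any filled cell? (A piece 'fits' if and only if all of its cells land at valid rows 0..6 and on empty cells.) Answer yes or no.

Answer: yes

Derivation:
Drop 1: I rot3 at col 4 lands with bottom-row=0; cleared 0 line(s) (total 0); column heights now [0 0 0 0 4 0 0], max=4
Drop 2: Z rot3 at col 3 lands with bottom-row=3; cleared 0 line(s) (total 0); column heights now [0 0 0 5 6 0 0], max=6
Drop 3: O rot3 at col 0 lands with bottom-row=0; cleared 0 line(s) (total 0); column heights now [2 2 0 5 6 0 0], max=6
Test piece T rot2 at col 1 (width 3): heights before test = [2 2 0 5 6 0 0]; fits = True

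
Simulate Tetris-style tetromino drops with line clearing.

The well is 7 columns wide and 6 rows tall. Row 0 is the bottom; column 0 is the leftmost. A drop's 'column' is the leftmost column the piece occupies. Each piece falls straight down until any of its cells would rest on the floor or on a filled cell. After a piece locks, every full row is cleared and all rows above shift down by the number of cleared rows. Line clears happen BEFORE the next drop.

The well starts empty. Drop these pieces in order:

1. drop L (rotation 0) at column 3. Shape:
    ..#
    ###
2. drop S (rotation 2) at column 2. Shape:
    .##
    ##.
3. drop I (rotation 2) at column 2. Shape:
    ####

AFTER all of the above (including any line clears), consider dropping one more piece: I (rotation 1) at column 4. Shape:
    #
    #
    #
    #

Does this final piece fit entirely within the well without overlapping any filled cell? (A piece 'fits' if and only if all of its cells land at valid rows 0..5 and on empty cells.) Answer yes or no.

Answer: no

Derivation:
Drop 1: L rot0 at col 3 lands with bottom-row=0; cleared 0 line(s) (total 0); column heights now [0 0 0 1 1 2 0], max=2
Drop 2: S rot2 at col 2 lands with bottom-row=1; cleared 0 line(s) (total 0); column heights now [0 0 2 3 3 2 0], max=3
Drop 3: I rot2 at col 2 lands with bottom-row=3; cleared 0 line(s) (total 0); column heights now [0 0 4 4 4 4 0], max=4
Test piece I rot1 at col 4 (width 1): heights before test = [0 0 4 4 4 4 0]; fits = False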